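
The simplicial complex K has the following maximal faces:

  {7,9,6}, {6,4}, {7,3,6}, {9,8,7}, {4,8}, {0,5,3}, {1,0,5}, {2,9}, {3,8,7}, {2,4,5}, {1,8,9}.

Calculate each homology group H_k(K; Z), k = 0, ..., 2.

K has 10 vertices, 21 edges, 8 triangles.
rank ∂_0 = 0, rank ∂_1 = 9 ⇒ b_0 = 10 − 0 − 9 = 1; all invariant factors of ∂_1 are 1 so no torsion. So H_0 ≅ Z.
rank ∂_1 = 9, rank ∂_2 = 8 ⇒ b_1 = 21 − 9 − 8 = 4; all invariant factors of ∂_2 are 1 so no torsion. So H_1 ≅ Z^4.
rank ∂_2 = 8, rank ∂_3 = 0 ⇒ b_2 = 8 − 8 − 0 = 0. So H_2 ≅ 0.

H_0 ≅ Z,  H_1 ≅ Z^4,  H_2 = 0.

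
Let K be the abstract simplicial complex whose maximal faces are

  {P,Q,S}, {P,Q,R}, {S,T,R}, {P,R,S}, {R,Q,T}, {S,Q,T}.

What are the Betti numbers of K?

b_0 = 1, b_1 = 0, b_2 = 1.

We work with the vertex ordering P < Q < R < S < T. The simplices of K, each written with vertices in increasing order, are:

  0-simplices (5): P, Q, R, S, T
  1-simplices (9): PQ, PR, PS, QR, QS, QT, RS, RT, ST
  2-simplices (6): PQR, PQS, PRS, QRT, QST, RST

Hence C_0 ≅ Z^5, C_1 ≅ Z^9, C_2 ≅ Z^6.

∂_1: C_1 → C_0 maps an edge to its endpoints' difference, ∂[p,q] = q − p.
The 5×9 boundary matrix has rank 4 and Smith normal form diag(1,1,1,1).

∂_2: C_2 → C_1 acts by ∂[p,q,r] = [q,r] − [p,r] + [p,q]. For instance
  ∂QRT = RT − QT + QR,
  ∂PQS = QS − PS + PQ.
The resulting 9×6 matrix has rank 5, and its Smith normal form has invariant factors (1,1,1,1,1).

Computing H_k = (kernel of ∂_k) / (image of ∂_{k+1}):

  H_0: rank C_0 − rank ∂_1 = 5 − 4 = 1, and the invariant factors of ∂_1 are all 1, so H_0 ≅ Z.
  H_1: rank ker ∂_1 − rank ∂_2 = (9 − 4) − 5 = 0, and the invariant factors of ∂_2 are all 1, so H_1 ≅ 0.
  H_2: rank ker ∂_2 − rank ∂_3 = (6 − 5) − 0 = 1, and there is no ∂_3, so H_2 ≅ Z.

As a check, the Euler characteristic is 5 − 9 + 6 = 2, which agrees with 1 − 0 + 1 = 2.

Hence the Betti numbers are b_0 = 1, b_1 = 0, b_2 = 1.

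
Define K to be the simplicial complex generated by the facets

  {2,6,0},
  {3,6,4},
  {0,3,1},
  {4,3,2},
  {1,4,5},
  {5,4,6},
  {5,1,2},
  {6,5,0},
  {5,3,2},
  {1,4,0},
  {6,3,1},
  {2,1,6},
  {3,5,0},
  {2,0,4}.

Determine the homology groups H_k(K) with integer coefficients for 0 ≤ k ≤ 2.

H_0 = Z,  H_1 = Z^2,  H_2 = Z.

Fix the vertex order 0 < 1 < 2 < 3 < 4 < 5 < 6 and write every simplex with vertices in increasing order. Then dim K = 2 and the simplices of K are:

  0-simplices (7): [0], [1], [2], [3], [4], [5], [6]
  1-simplices (21): [0,1], [0,2], [0,3], [0,4], [0,5], [0,6], [1,2], [1,3], [1,4], [1,5], [1,6], [2,3], [2,4], [2,5], [2,6], [3,4], [3,5], [3,6], [4,5], [4,6], [5,6]
  2-simplices (14): [0,1,3], [0,1,4], [0,2,4], [0,2,6], [0,3,5], [0,5,6], [1,2,5], [1,2,6], [1,3,6], [1,4,5], [2,3,4], [2,3,5], [3,4,6], [4,5,6]

Hence C_0 ≅ Z^7, C_1 ≅ Z^21, C_2 ≅ Z^14.

The boundary map ∂_1: C_1 → C_0 maps an edge to its endpoints' difference, ∂[p,q] = q − p. For instance
  ∂[2,6] = [6] − [2].
The 7×21 boundary matrix has rank 6 and Smith normal form diag(1,1,1,1,1,1).

∂_2: C_2 → C_1 acts by ∂[p,q,r] = [q,r] − [p,r] + [p,q]. For instance
  ∂[1,2,6] = [2,6] − [1,6] + [1,2],
  ∂[1,4,5] = [4,5] − [1,5] + [1,4].
This gives a 21×14 integer matrix of rank 13; reducing to Smith normal form yields diagonal entries (1,1,1,1,1,1,1,1,1,1,1,1,1).

Computing H_k = (kernel of ∂_k) / (image of ∂_{k+1}):

  H_0: rank C_0 − rank ∂_1 = 7 − 6 = 1, and the invariant factors of ∂_1 are all 1, so H_0 = Z.
  H_1: rank ker ∂_1 − rank ∂_2 = (21 − 6) − 13 = 2, and the invariant factors of ∂_2 are all 1, so H_1 = Z^2.
  H_2: rank ker ∂_2 − rank ∂_3 = (14 − 13) − 0 = 1, and there is no ∂_3, so H_2 = Z.

As a check, the Euler characteristic is 7 − 21 + 14 = 0, which agrees with 1 − 2 + 1 = 0.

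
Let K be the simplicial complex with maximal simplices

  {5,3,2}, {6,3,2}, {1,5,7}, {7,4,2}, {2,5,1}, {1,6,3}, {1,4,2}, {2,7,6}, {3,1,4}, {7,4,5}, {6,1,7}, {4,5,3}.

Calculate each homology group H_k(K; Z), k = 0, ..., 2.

Fix the vertex order 1 < 2 < 3 < 4 < 5 < 6 < 7 and write every simplex with vertices in increasing order. Then dim K = 2 and the simplices of K are:

  0-simplices (7): [1], [2], [3], [4], [5], [6], [7]
  1-simplices (18): [1,2], [1,3], [1,4], [1,5], [1,6], [1,7], [2,3], [2,4], [2,5], [2,6], [2,7], [3,4], [3,5], [3,6], [4,5], [4,7], [5,7], [6,7]
  2-simplices (12): [1,2,4], [1,2,5], [1,3,4], [1,3,6], [1,5,7], [1,6,7], [2,3,5], [2,3,6], [2,4,7], [2,6,7], [3,4,5], [4,5,7]

giving chain groups C_0 ≅ Z^7, C_1 ≅ Z^18, C_2 ≅ Z^12.

Boundary ∂_1: C_1 → C_0 sends each edge [p,q] (with p < q) to q − p. For instance
  ∂[5,7] = [7] − [5].
The 7×18 boundary matrix has rank 6 and Smith normal form diag(1,1,1,1,1,1).

The boundary map ∂_2: C_2 → C_1 sends each 2-simplex [p,q,r] to [q,r] − [p,r] + [p,q]. For instance
  ∂[2,3,5] = [3,5] − [2,5] + [2,3],
  ∂[4,5,7] = [5,7] − [4,7] + [4,5].
This gives a 18×12 integer matrix of rank 12; reducing to Smith normal form yields diagonal entries (1,1,1,1,1,1,1,1,1,1,1,2).

From H_k ≅ ker(∂_k) / im(∂_{k+1}) we obtain:

  H_0: rank C_0 − rank ∂_1 = 7 − 6 = 1, and the invariant factors of ∂_1 are all 1, so H_0 = Z.
  H_1: rank ker ∂_1 − rank ∂_2 = (18 − 6) − 12 = 0, and ∂_2 has invariant factor 2 > 1, so H_1 = Z/2.
  H_2: rank ker ∂_2 − rank ∂_3 = (12 − 12) − 0 = 0, and there is no ∂_3, so H_2 = 0.

H_0 = Z,  H_1 = Z/2,  H_2 = 0.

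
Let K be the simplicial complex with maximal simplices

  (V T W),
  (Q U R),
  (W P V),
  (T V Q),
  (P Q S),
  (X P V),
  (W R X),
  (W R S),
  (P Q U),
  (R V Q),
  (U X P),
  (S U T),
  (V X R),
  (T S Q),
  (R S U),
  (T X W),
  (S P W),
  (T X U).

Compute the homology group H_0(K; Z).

H_0 ≅ Z.

Order the vertices as P < Q < R < S < T < U < V < W < X. Listing each simplex with vertices in this order, K has dimension 2 with simplices:

  0-simplices (9): P, Q, R, S, T, U, V, W, X
  1-simplices (27): PQ, PS, PU, PV, PW, PX, QR, QS, QT, QU, QV, RS, RU, RV, RW, RX, ST, SU, SW, TU, TV, TW, TX, UX, VW, VX, WX
  2-simplices (18): PQS, PQU, PSW, PUX, PVW, PVX, QRU, QRV, QST, QTV, RSU, RSW, RVX, RWX, STU, TUX, TVW, TWX

so the chain groups are C_0 ≅ Z^9, C_1 ≅ Z^27, C_2 ≅ Z^18.

∂_1: C_1 → C_0 maps an edge to its endpoints' difference, ∂[p,q] = q − p. For instance
  ∂VX = X − V.
This gives a 9×27 integer matrix of rank 8; reducing to Smith normal form yields diagonal entries (1,1,1,1,1,1,1,1).

∂_2: C_2 → C_1 sends each 2-simplex [p,q,r] to [q,r] − [p,r] + [p,q]. For instance
  ∂PQS = QS − PS + PQ,
  ∂PQU = QU − PU + PQ.
The resulting 27×18 matrix has rank 18, and its Smith normal form has invariant factors (1,1,1,1,1,1,1,1,1,1,1,1,1,1,1,1,1,2).

Reading off H_k = ker ∂_k / im ∂_{k+1}:

  H_0: rank C_0 − rank ∂_1 = 9 − 8 = 1, and the invariant factors of ∂_1 are all 1, so H_0 ≅ Z.

(K is a triangulation of the Klein bottle.)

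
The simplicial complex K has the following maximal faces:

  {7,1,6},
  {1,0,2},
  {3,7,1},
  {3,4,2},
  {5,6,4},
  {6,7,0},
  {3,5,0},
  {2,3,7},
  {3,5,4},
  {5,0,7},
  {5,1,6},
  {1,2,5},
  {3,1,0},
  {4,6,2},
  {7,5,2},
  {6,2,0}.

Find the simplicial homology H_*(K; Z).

K has 8 vertices, 24 edges, 16 triangles.
rank ∂_0 = 0, rank ∂_1 = 7 ⇒ b_0 = 8 − 0 − 7 = 1; all invariant factors of ∂_1 are 1 so no torsion. So H_0 ≅ Z.
rank ∂_1 = 7, rank ∂_2 = 15 ⇒ b_1 = 24 − 7 − 15 = 2; all invariant factors of ∂_2 are 1 so no torsion. So H_1 ≅ Z^2.
rank ∂_2 = 15, rank ∂_3 = 0 ⇒ b_2 = 16 − 15 − 0 = 1. So H_2 ≅ Z.

H_0 ≅ Z,  H_1 ≅ Z^2,  H_2 ≅ Z.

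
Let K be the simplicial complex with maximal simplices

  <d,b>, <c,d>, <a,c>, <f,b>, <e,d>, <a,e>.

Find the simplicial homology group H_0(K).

Order the vertices as a < b < c < d < e < f. Listing each simplex with vertices in this order, K has dimension 1 with simplices:

  0-simplices (6): a, b, c, d, e, f
  1-simplices (6): ac, ae, bd, bf, cd, de

Hence C_0 ≅ Z^6, C_1 ≅ Z^6.

∂_1: C_1 → C_0 is given by ∂[p,q] = [q] − [p]. For instance
  ∂ae = e − a.
This gives a 6×6 integer matrix of rank 5; reducing to Smith normal form yields diagonal entries (1,1,1,1,1).

Reading off H_k = ker ∂_k / im ∂_{k+1}:

  H_0: rank C_0 − rank ∂_1 = 6 − 5 = 1, and the invariant factors of ∂_1 are all 1, so H_0 ≅ Z.

H_0 = Z.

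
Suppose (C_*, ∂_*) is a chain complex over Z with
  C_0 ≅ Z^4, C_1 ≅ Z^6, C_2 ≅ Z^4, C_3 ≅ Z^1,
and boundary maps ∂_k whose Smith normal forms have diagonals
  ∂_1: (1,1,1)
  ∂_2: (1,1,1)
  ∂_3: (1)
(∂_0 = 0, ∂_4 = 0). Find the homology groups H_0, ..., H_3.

H_0: b_0 = 4 − 0 − 3 = 1; torsion from ∂_1 factors > 1: none. So H_0 ≅ Z.
H_1: b_1 = 6 − 3 − 3 = 0; torsion from ∂_2 factors > 1: none. So H_1 ≅ 0.
H_2: b_2 = 4 − 3 − 1 = 0; torsion from ∂_3 factors > 1: none. So H_2 ≅ 0.
H_3: b_3 = 1 − 1 − 0 = 0; torsion from ∂_4 factors > 1: none. So H_3 ≅ 0.

H_0 ≅ Z,  H_1 = 0,  H_2 = 0,  H_3 = 0.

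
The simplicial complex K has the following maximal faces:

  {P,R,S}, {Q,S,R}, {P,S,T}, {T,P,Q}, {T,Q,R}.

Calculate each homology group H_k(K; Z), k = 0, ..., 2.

H_0 ≅ Z,  H_1 ≅ Z,  H_2 = 0.

K has 5 vertices, 10 edges, 5 triangles.
rank ∂_0 = 0, rank ∂_1 = 4 ⇒ b_0 = 5 − 0 − 4 = 1; all invariant factors of ∂_1 are 1 so no torsion. So H_0 = Z.
rank ∂_1 = 4, rank ∂_2 = 5 ⇒ b_1 = 10 − 4 − 5 = 1; all invariant factors of ∂_2 are 1 so no torsion. So H_1 = Z.
rank ∂_2 = 5, rank ∂_3 = 0 ⇒ b_2 = 5 − 5 − 0 = 0. So H_2 = 0.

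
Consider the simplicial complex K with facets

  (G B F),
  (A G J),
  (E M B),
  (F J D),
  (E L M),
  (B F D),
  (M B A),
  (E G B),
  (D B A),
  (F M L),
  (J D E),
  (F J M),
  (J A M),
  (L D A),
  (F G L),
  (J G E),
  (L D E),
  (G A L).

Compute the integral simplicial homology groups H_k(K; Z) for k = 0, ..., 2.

H_0 = Z,  H_1 = Z^2,  H_2 = Z.

We work with the vertex ordering A < B < D < E < F < G < J < L < M. The simplices of K, each written with vertices in increasing order, are:

  0-simplices (9): A, B, D, E, F, G, J, L, M
  1-simplices (27): AB, AD, AG, AJ, AL, AM, BD, BE, BF, BG, BM, DE, DF, DJ, DL, EG, EJ, EL, EM, FG, FJ, FL, FM, GJ, GL, JM, LM
  2-simplices (18): ABD, ABM, ADL, AGJ, AGL, AJM, BDF, BEG, BEM, BFG, DEJ, DEL, DFJ, EGJ, ELM, FGL, FJM, FLM

giving chain groups C_0 ≅ Z^9, C_1 ≅ Z^27, C_2 ≅ Z^18.

∂_1: C_1 → C_0 maps an edge to its endpoints' difference, ∂[p,q] = q − p. For instance
  ∂DJ = J − D.
This gives a 9×27 integer matrix of rank 8; reducing to Smith normal form yields diagonal entries (1,1,1,1,1,1,1,1).

∂_2: C_2 → C_1 sends each 2-simplex [p,q,r] to [q,r] − [p,r] + [p,q]. For instance
  ∂AJM = JM − AM + AJ,
  ∂DEL = EL − DL + DE.
As a 27×18 matrix over Z this has rank 17, with invariant factors (1,1,1,1,1,1,1,1,1,1,1,1,1,1,1,1,1).

Now H_k = ker ∂_k / im ∂_{k+1}, so:

  H_0: rank C_0 − rank ∂_1 = 9 − 8 = 1, and the invariant factors of ∂_1 are all 1, so H_0 = Z.
  H_1: rank ker ∂_1 − rank ∂_2 = (27 − 8) − 17 = 2, and the invariant factors of ∂_2 are all 1, so H_1 = Z^2.
  H_2: rank ker ∂_2 − rank ∂_3 = (18 − 17) − 0 = 1, and there is no ∂_3, so H_2 = Z.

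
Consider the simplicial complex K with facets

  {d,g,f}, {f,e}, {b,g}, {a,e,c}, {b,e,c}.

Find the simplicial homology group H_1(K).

We work with the vertex ordering a < b < c < d < e < f < g. The simplices of K, each written with vertices in increasing order, are:

  0-simplices (7): a, b, c, d, e, f, g
  1-simplices (10): ac, ae, bc, be, bg, ce, df, dg, ef, fg
  2-simplices (3): ace, bce, dfg

Hence C_0 ≅ Z^7, C_1 ≅ Z^10, C_2 ≅ Z^3.

Boundary ∂_1: C_1 → C_0 maps an edge to its endpoints' difference, ∂[p,q] = q − p. For instance
  ∂fg = g − f.
This gives a 7×10 integer matrix of rank 6; reducing to Smith normal form yields diagonal entries (1,1,1,1,1,1).

The boundary map ∂_2: C_2 → C_1 maps a triangle to the signed sum of its edges. For instance
  ∂ace = ce − ae + ac,
  ∂dfg = fg − dg + df.
As a 10×3 matrix over Z this has rank 3, with invariant factors (1,1,1).

Now H_k = ker ∂_k / im ∂_{k+1}, so:

  H_1: rank ker ∂_1 − rank ∂_2 = (10 − 6) − 3 = 1, and the invariant factors of ∂_2 are all 1, so H_1 ≅ Z.

H_1 ≅ Z.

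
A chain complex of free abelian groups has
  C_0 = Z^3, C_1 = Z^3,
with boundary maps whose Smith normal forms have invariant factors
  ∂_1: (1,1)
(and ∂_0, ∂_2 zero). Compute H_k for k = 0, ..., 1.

H_0: b_0 = 3 − 0 − 2 = 1; torsion from ∂_1 factors > 1: none. So H_0 ≅ Z.
H_1: b_1 = 3 − 2 − 0 = 1; torsion from ∂_2 factors > 1: none. So H_1 ≅ Z.

H_0 ≅ Z,  H_1 ≅ Z.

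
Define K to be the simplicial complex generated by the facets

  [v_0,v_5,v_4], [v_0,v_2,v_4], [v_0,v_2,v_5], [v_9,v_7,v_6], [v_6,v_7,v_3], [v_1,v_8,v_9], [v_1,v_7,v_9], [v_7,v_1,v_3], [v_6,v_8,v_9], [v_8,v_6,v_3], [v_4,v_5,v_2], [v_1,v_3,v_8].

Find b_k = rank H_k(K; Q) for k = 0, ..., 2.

b_0 = 2, b_1 = 0, b_2 = 2.

Take the total order v_0 < v_1 < v_2 < v_3 < v_4 < v_5 < v_6 < v_7 < v_8 < v_9 on the vertex set. Then K (dimension 2) consists of the simplices:

  0-simplices (10): [v_0], [v_1], [v_2], [v_3], [v_4], [v_5], [v_6], [v_7], [v_8], [v_9]
  1-simplices (18): (18 of them)
  2-simplices (12): (12 of them)

Hence C_0 ≅ Z^10, C_1 ≅ Z^18, C_2 ≅ Z^12.

The boundary map ∂_1: C_1 → C_0 sends each edge [p,q] (with p < q) to q − p. For instance
  ∂[v_8,v_9] = [v_9] − [v_8].
The 10×18 boundary matrix has rank 8 and Smith normal form diag(1,1,1,1,1,1,1,1).

∂_2: C_2 → C_1 acts by ∂[p,q,r] = [q,r] − [p,r] + [p,q]. For instance
  ∂[v_1,v_3,v_8] = [v_3,v_8] − [v_1,v_8] + [v_1,v_3],
  ∂[v_2,v_4,v_5] = [v_4,v_5] − [v_2,v_5] + [v_2,v_4].
As a 18×12 matrix over Z this has rank 10, with invariant factors (1,1,1,1,1,1,1,1,1,1).

From H_k ≅ ker(∂_k) / im(∂_{k+1}) we obtain:

  H_0: rank C_0 − rank ∂_1 = 10 − 8 = 2, and the invariant factors of ∂_1 are all 1, so H_0 = Z^2.
  H_1: rank ker ∂_1 − rank ∂_2 = (18 − 8) − 10 = 0, and the invariant factors of ∂_2 are all 1, so H_1 = 0.
  H_2: rank ker ∂_2 − rank ∂_3 = (12 − 10) − 0 = 2, and there is no ∂_3, so H_2 = Z^2.

As a check, the Euler characteristic is 10 − 18 + 12 = 4, which agrees with 2 − 0 + 2 = 4.

Hence the Betti numbers are b_0 = 2, b_1 = 0, b_2 = 2.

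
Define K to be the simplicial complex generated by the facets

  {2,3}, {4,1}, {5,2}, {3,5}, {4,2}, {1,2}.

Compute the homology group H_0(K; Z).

H_0 = Z.

Order the vertices as 1 < 2 < 3 < 4 < 5. Listing each simplex with vertices in this order, K has dimension 1 with simplices:

  0-simplices (5): [1], [2], [3], [4], [5]
  1-simplices (6): [1,2], [1,4], [2,3], [2,4], [2,5], [3,5]

so the chain groups are C_0 ≅ Z^5, C_1 ≅ Z^6.

∂_1: C_1 → C_0 maps an edge to its endpoints' difference, ∂[p,q] = q − p. For instance
  ∂[3,5] = [5] − [3].
The resulting 5×6 matrix has rank 4, and its Smith normal form has invariant factors (1,1,1,1).

Reading off H_k = ker ∂_k / im ∂_{k+1}:

  H_0: rank C_0 − rank ∂_1 = 5 − 4 = 1, and the invariant factors of ∂_1 are all 1, so H_0 ≅ Z.

(K is a triangulation of a wedge of 2 circles.)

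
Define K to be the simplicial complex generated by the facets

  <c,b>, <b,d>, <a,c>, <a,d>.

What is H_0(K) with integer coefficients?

Fix the vertex order a < b < c < d and write every simplex with vertices in increasing order. Then dim K = 1 and the simplices of K are:

  0-simplices (4): a, b, c, d
  1-simplices (4): ac, ad, bc, bd

Hence C_0 ≅ Z^4, C_1 ≅ Z^4.

Boundary ∂_1: C_1 → C_0 maps an edge to its endpoints' difference, ∂[p,q] = q − p.
The resulting 4×4 matrix has rank 3, and its Smith normal form has invariant factors (1,1,1).

Now H_k = ker ∂_k / im ∂_{k+1}, so:

  H_0: rank C_0 − rank ∂_1 = 4 − 3 = 1, and the invariant factors of ∂_1 are all 1, so H_0 ≅ Z.

H_0 ≅ Z.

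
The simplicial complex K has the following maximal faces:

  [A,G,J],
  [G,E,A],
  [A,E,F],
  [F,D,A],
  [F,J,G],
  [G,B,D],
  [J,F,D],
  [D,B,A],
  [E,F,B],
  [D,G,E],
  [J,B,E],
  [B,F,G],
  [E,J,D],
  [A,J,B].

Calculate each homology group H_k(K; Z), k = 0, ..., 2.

H_0 = Z,  H_1 = Z^2,  H_2 = Z.

Order the vertices as A < B < D < E < F < G < J. Listing each simplex with vertices in this order, K has dimension 2 with simplices:

  0-simplices (7): A, B, D, E, F, G, J
  1-simplices (21): AB, AD, AE, AF, AG, AJ, BD, BE, BF, BG, BJ, DE, DF, DG, DJ, EF, EG, EJ, FG, FJ, GJ
  2-simplices (14): ABD, ABJ, ADF, AEF, AEG, AGJ, BDG, BEF, BEJ, BFG, DEG, DEJ, DFJ, FGJ

so the chain groups are C_0 ≅ Z^7, C_1 ≅ Z^21, C_2 ≅ Z^14.

∂_1: C_1 → C_0 maps an edge to its endpoints' difference, ∂[p,q] = q − p.
This gives a 7×21 integer matrix of rank 6; reducing to Smith normal form yields diagonal entries (1,1,1,1,1,1).

The boundary map ∂_2: C_2 → C_1 sends each 2-simplex [p,q,r] to [q,r] − [p,r] + [p,q]. For instance
  ∂DEG = EG − DG + DE,
  ∂AEG = EG − AG + AE.
This gives a 21×14 integer matrix of rank 13; reducing to Smith normal form yields diagonal entries (1,1,1,1,1,1,1,1,1,1,1,1,1).

From H_k ≅ ker(∂_k) / im(∂_{k+1}) we obtain:

  H_0: rank C_0 − rank ∂_1 = 7 − 6 = 1, and the invariant factors of ∂_1 are all 1, so H_0 ≅ Z.
  H_1: rank ker ∂_1 − rank ∂_2 = (21 − 6) − 13 = 2, and the invariant factors of ∂_2 are all 1, so H_1 ≅ Z^2.
  H_2: rank ker ∂_2 − rank ∂_3 = (14 − 13) − 0 = 1, and there is no ∂_3, so H_2 ≅ Z.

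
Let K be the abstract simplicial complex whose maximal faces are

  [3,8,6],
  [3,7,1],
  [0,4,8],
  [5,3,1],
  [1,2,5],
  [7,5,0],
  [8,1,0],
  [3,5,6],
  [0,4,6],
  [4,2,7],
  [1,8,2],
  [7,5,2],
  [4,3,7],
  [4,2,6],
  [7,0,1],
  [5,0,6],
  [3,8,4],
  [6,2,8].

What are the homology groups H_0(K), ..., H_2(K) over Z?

K has 9 vertices, 27 edges, 18 triangles.
rank ∂_0 = 0, rank ∂_1 = 8 ⇒ b_0 = 9 − 0 − 8 = 1; all invariant factors of ∂_1 are 1 so no torsion. So H_0 ≅ Z.
rank ∂_1 = 8, rank ∂_2 = 18 ⇒ b_1 = 27 − 8 − 18 = 1; ∂_2 has invariant factor(s) [2] giving torsion. So H_1 ≅ Z ⊕ Z/2Z.
rank ∂_2 = 18, rank ∂_3 = 0 ⇒ b_2 = 18 − 18 − 0 = 0. So H_2 ≅ 0.

H_0 ≅ Z,  H_1 ≅ Z ⊕ Z/2Z,  H_2 = 0.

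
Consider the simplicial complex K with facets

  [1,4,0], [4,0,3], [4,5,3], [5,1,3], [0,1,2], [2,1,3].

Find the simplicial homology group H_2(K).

H_2 ≅ 0.

Order the vertices as 0 < 1 < 2 < 3 < 4 < 5. Listing each simplex with vertices in this order, K has dimension 2 with simplices:

  0-simplices (6): [0], [1], [2], [3], [4], [5]
  1-simplices (12): [0,1], [0,2], [0,3], [0,4], [1,2], [1,3], [1,4], [1,5], [2,3], [3,4], [3,5], [4,5]
  2-simplices (6): [0,1,2], [0,1,4], [0,3,4], [1,2,3], [1,3,5], [3,4,5]

giving chain groups C_0 ≅ Z^6, C_1 ≅ Z^12, C_2 ≅ Z^6.

The boundary map ∂_1: C_1 → C_0 sends each edge [p,q] (with p < q) to q − p. For instance
  ∂[0,2] = [2] − [0].
As a 6×12 matrix over Z this has rank 5, with invariant factors (1,1,1,1,1).

Boundary ∂_2: C_2 → C_1 acts by ∂[p,q,r] = [q,r] − [p,r] + [p,q]. For instance
  ∂[0,1,4] = [1,4] − [0,4] + [0,1],
  ∂[3,4,5] = [4,5] − [3,5] + [3,4].
This gives a 12×6 integer matrix of rank 6; reducing to Smith normal form yields diagonal entries (1,1,1,1,1,1).

Computing H_k = (kernel of ∂_k) / (image of ∂_{k+1}):

  H_2: rank ker ∂_2 − rank ∂_3 = (6 − 6) − 0 = 0, and there is no ∂_3, so H_2 ≅ 0.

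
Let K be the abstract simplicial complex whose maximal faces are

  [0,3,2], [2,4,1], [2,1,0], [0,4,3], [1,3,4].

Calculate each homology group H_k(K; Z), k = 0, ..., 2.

Fix the vertex order 0 < 1 < 2 < 3 < 4 and write every simplex with vertices in increasing order. Then dim K = 2 and the simplices of K are:

  0-simplices (5): [0], [1], [2], [3], [4]
  1-simplices (10): [0,1], [0,2], [0,3], [0,4], [1,2], [1,3], [1,4], [2,3], [2,4], [3,4]
  2-simplices (5): [0,1,2], [0,2,3], [0,3,4], [1,2,4], [1,3,4]

so the chain groups are C_0 ≅ Z^5, C_1 ≅ Z^10, C_2 ≅ Z^5.

∂_1: C_1 → C_0 sends each edge [p,q] (with p < q) to q − p. For instance
  ∂[0,2] = [2] − [0].
As a 5×10 matrix over Z this has rank 4, with invariant factors (1,1,1,1).

Boundary ∂_2: C_2 → C_1 acts by ∂[p,q,r] = [q,r] − [p,r] + [p,q]. For instance
  ∂[0,1,2] = [1,2] − [0,2] + [0,1],
  ∂[1,3,4] = [3,4] − [1,4] + [1,3].
As a 10×5 matrix over Z this has rank 5, with invariant factors (1,1,1,1,1).

From H_k ≅ ker(∂_k) / im(∂_{k+1}) we obtain:

  H_0: rank C_0 − rank ∂_1 = 5 − 4 = 1, and the invariant factors of ∂_1 are all 1, so H_0 = Z.
  H_1: rank ker ∂_1 − rank ∂_2 = (10 − 4) − 5 = 1, and the invariant factors of ∂_2 are all 1, so H_1 = Z.
  H_2: rank ker ∂_2 − rank ∂_3 = (5 − 5) − 0 = 0, and there is no ∂_3, so H_2 = 0.

H_0 ≅ Z,  H_1 ≅ Z,  H_2 = 0.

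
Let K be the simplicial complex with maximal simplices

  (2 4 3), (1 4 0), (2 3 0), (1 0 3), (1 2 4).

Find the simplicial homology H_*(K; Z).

Fix the vertex order 0 < 1 < 2 < 3 < 4 and write every simplex with vertices in increasing order. Then dim K = 2 and the simplices of K are:

  0-simplices (5): [0], [1], [2], [3], [4]
  1-simplices (10): [0,1], [0,2], [0,3], [0,4], [1,2], [1,3], [1,4], [2,3], [2,4], [3,4]
  2-simplices (5): [0,1,3], [0,1,4], [0,2,3], [1,2,4], [2,3,4]

Hence C_0 ≅ Z^5, C_1 ≅ Z^10, C_2 ≅ Z^5.

Boundary ∂_1: C_1 → C_0 is given by ∂[p,q] = [q] − [p]. For instance
  ∂[2,4] = [4] − [2].
This gives a 5×10 integer matrix of rank 4; reducing to Smith normal form yields diagonal entries (1,1,1,1).

Boundary ∂_2: C_2 → C_1 maps a triangle to the signed sum of its edges. For instance
  ∂[0,2,3] = [2,3] − [0,3] + [0,2],
  ∂[0,1,4] = [1,4] − [0,4] + [0,1].
This gives a 10×5 integer matrix of rank 5; reducing to Smith normal form yields diagonal entries (1,1,1,1,1).

Computing H_k = (kernel of ∂_k) / (image of ∂_{k+1}):

  H_0: rank C_0 − rank ∂_1 = 5 − 4 = 1, and the invariant factors of ∂_1 are all 1, so H_0 ≅ Z.
  H_1: rank ker ∂_1 − rank ∂_2 = (10 − 4) − 5 = 1, and the invariant factors of ∂_2 are all 1, so H_1 ≅ Z.
  H_2: rank ker ∂_2 − rank ∂_3 = (5 − 5) − 0 = 0, and there is no ∂_3, so H_2 ≅ 0.

(K is a triangulation of the Möbius band.)

H_0 ≅ Z,  H_1 ≅ Z,  H_2 = 0.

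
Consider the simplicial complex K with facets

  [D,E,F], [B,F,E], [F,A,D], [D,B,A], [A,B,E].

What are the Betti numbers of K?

Order the vertices as A < B < D < E < F. Listing each simplex with vertices in this order, K has dimension 2 with simplices:

  0-simplices (5): A, B, D, E, F
  1-simplices (10): AB, AD, AE, AF, BD, BE, BF, DE, DF, EF
  2-simplices (5): ABD, ABE, ADF, BEF, DEF

so the chain groups are C_0 ≅ Z^5, C_1 ≅ Z^10, C_2 ≅ Z^5.

Boundary ∂_1: C_1 → C_0 sends each edge [p,q] (with p < q) to q − p.
As a 5×10 matrix over Z this has rank 4, with invariant factors (1,1,1,1).

Boundary ∂_2: C_2 → C_1 maps a triangle to the signed sum of its edges. For instance
  ∂BEF = EF − BF + BE,
  ∂DEF = EF − DF + DE.
As a 10×5 matrix over Z this has rank 5, with invariant factors (1,1,1,1,1).

Reading off H_k = ker ∂_k / im ∂_{k+1}:

  H_0: rank C_0 − rank ∂_1 = 5 − 4 = 1, and the invariant factors of ∂_1 are all 1, so H_0 = Z.
  H_1: rank ker ∂_1 − rank ∂_2 = (10 − 4) − 5 = 1, and the invariant factors of ∂_2 are all 1, so H_1 = Z.
  H_2: rank ker ∂_2 − rank ∂_3 = (5 − 5) − 0 = 0, and there is no ∂_3, so H_2 = 0.

As a check, the Euler characteristic is 5 − 10 + 5 = 0, which agrees with 1 − 1 + 0 = 0.

Hence the Betti numbers are b_0 = 1, b_1 = 1, b_2 = 0.

b_0 = 1, b_1 = 1, b_2 = 0.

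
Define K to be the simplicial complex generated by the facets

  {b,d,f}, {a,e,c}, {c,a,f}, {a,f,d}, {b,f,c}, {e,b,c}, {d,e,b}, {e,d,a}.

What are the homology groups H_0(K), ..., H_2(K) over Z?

K has 6 vertices, 12 edges, 8 triangles.
rank ∂_0 = 0, rank ∂_1 = 5 ⇒ b_0 = 6 − 0 − 5 = 1; all invariant factors of ∂_1 are 1 so no torsion. So H_0 ≅ Z.
rank ∂_1 = 5, rank ∂_2 = 7 ⇒ b_1 = 12 − 5 − 7 = 0; all invariant factors of ∂_2 are 1 so no torsion. So H_1 ≅ 0.
rank ∂_2 = 7, rank ∂_3 = 0 ⇒ b_2 = 8 − 7 − 0 = 1. So H_2 ≅ Z.

H_0 ≅ Z,  H_1 = 0,  H_2 ≅ Z.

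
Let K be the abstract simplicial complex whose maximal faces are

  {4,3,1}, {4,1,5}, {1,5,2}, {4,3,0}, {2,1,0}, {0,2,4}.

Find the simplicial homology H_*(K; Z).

Take the total order 0 < 1 < 2 < 3 < 4 < 5 on the vertex set. Then K (dimension 2) consists of the simplices:

  0-simplices (6): [0], [1], [2], [3], [4], [5]
  1-simplices (12): [0,1], [0,2], [0,3], [0,4], [1,2], [1,3], [1,4], [1,5], [2,4], [2,5], [3,4], [4,5]
  2-simplices (6): [0,1,2], [0,2,4], [0,3,4], [1,2,5], [1,3,4], [1,4,5]

Hence C_0 ≅ Z^6, C_1 ≅ Z^12, C_2 ≅ Z^6.

The boundary map ∂_1: C_1 → C_0 maps an edge to its endpoints' difference, ∂[p,q] = q − p.
This gives a 6×12 integer matrix of rank 5; reducing to Smith normal form yields diagonal entries (1,1,1,1,1).

Boundary ∂_2: C_2 → C_1 acts by ∂[p,q,r] = [q,r] − [p,r] + [p,q]. For instance
  ∂[0,2,4] = [2,4] − [0,4] + [0,2],
  ∂[1,4,5] = [4,5] − [1,5] + [1,4].
As a 12×6 matrix over Z this has rank 6, with invariant factors (1,1,1,1,1,1).

Computing H_k = (kernel of ∂_k) / (image of ∂_{k+1}):

  H_0: rank C_0 − rank ∂_1 = 6 − 5 = 1, and the invariant factors of ∂_1 are all 1, so H_0 = Z.
  H_1: rank ker ∂_1 − rank ∂_2 = (12 − 5) − 6 = 1, and the invariant factors of ∂_2 are all 1, so H_1 = Z.
  H_2: rank ker ∂_2 − rank ∂_3 = (6 − 6) − 0 = 0, and there is no ∂_3, so H_2 = 0.

As a check, the Euler characteristic is 6 − 12 + 6 = 0, which agrees with 1 − 1 + 0 = 0.

H_0 ≅ Z,  H_1 ≅ Z,  H_2 = 0.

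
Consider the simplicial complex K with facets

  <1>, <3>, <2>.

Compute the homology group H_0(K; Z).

H_0 = Z^3.

We work with the vertex ordering 1 < 2 < 3. The simplices of K, each written with vertices in increasing order, are:

  0-simplices (3): [1], [2], [3]

giving chain groups C_0 ≅ Z^3.

Now H_k = ker ∂_k / im ∂_{k+1}, so:

  H_0: rank C_0 − rank ∂_1 = 3 − 0 = 3, and there is no ∂_1, so H_0 ≅ Z^3.

(K is a triangulation of a set of 3 points.)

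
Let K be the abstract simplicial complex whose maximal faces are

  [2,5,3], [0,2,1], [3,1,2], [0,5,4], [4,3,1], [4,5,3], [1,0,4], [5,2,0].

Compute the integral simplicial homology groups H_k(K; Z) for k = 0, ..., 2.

H_0 = Z,  H_1 = 0,  H_2 = Z.

Order the vertices as 0 < 1 < 2 < 3 < 4 < 5. Listing each simplex with vertices in this order, K has dimension 2 with simplices:

  0-simplices (6): [0], [1], [2], [3], [4], [5]
  1-simplices (12): [0,1], [0,2], [0,4], [0,5], [1,2], [1,3], [1,4], [2,3], [2,5], [3,4], [3,5], [4,5]
  2-simplices (8): [0,1,2], [0,1,4], [0,2,5], [0,4,5], [1,2,3], [1,3,4], [2,3,5], [3,4,5]

giving chain groups C_0 ≅ Z^6, C_1 ≅ Z^12, C_2 ≅ Z^8.

The boundary map ∂_1: C_1 → C_0 sends each edge [p,q] (with p < q) to q − p. For instance
  ∂[3,5] = [5] − [3].
The 6×12 boundary matrix has rank 5 and Smith normal form diag(1,1,1,1,1).

∂_2: C_2 → C_1 sends each 2-simplex [p,q,r] to [q,r] − [p,r] + [p,q]. For instance
  ∂[0,1,4] = [1,4] − [0,4] + [0,1],
  ∂[3,4,5] = [4,5] − [3,5] + [3,4].
The 12×8 boundary matrix has rank 7 and Smith normal form diag(1,1,1,1,1,1,1).

Now H_k = ker ∂_k / im ∂_{k+1}, so:

  H_0: rank C_0 − rank ∂_1 = 6 − 5 = 1, and the invariant factors of ∂_1 are all 1, so H_0 = Z.
  H_1: rank ker ∂_1 − rank ∂_2 = (12 − 5) − 7 = 0, and the invariant factors of ∂_2 are all 1, so H_1 = 0.
  H_2: rank ker ∂_2 − rank ∂_3 = (8 − 7) − 0 = 1, and there is no ∂_3, so H_2 = Z.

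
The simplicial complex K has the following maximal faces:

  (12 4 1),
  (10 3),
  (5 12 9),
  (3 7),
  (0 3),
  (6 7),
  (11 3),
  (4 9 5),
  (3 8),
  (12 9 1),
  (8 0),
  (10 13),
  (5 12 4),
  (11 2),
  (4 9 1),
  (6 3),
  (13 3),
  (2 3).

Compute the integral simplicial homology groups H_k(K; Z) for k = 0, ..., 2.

Take the total order 0 < 1 < 2 < 3 < 4 < 5 < 6 < 7 < 8 < 9 < 10 < 11 < 12 < 13 on the vertex set. Then K (dimension 2) consists of the simplices:

  0-simplices (14): [0], [1], [2], [3], [4], [5], [6], [7], [8], [9], [10], [11], [12], [13]
  1-simplices (21): [0,3], [0,8], [1,4], [1,9], [1,12], [2,3], [2,11], [3,6], [3,7], [3,8], [3,10], [3,11], [3,13], [4,5], [4,9], [4,12], [5,9], [5,12], [6,7], [9,12], [10,13]
  2-simplices (6): [1,4,9], [1,4,12], [1,9,12], [4,5,9], [4,5,12], [5,9,12]

Hence C_0 ≅ Z^14, C_1 ≅ Z^21, C_2 ≅ Z^6.

Boundary ∂_1: C_1 → C_0 is given by ∂[p,q] = [q] − [p]. For instance
  ∂[4,5] = [5] − [4].
The 14×21 boundary matrix has rank 12 and Smith normal form diag(1,1,1,1,1,1,1,1,1,1,1,1).

The boundary map ∂_2: C_2 → C_1 sends each 2-simplex [p,q,r] to [q,r] − [p,r] + [p,q]. For instance
  ∂[4,5,12] = [5,12] − [4,12] + [4,5],
  ∂[5,9,12] = [9,12] − [5,12] + [5,9].
This gives a 21×6 integer matrix of rank 5; reducing to Smith normal form yields diagonal entries (1,1,1,1,1).

Reading off H_k = ker ∂_k / im ∂_{k+1}:

  H_0: rank C_0 − rank ∂_1 = 14 − 12 = 2, and the invariant factors of ∂_1 are all 1, so H_0 = Z^2.
  H_1: rank ker ∂_1 − rank ∂_2 = (21 − 12) − 5 = 4, and the invariant factors of ∂_2 are all 1, so H_1 = Z^4.
  H_2: rank ker ∂_2 − rank ∂_3 = (6 − 5) − 0 = 1, and there is no ∂_3, so H_2 = Z.

(K is a triangulation of the disjoint union of a wedge of 4 circles and the 2-sphere S^2.)

H_0 ≅ Z^2,  H_1 ≅ Z^4,  H_2 ≅ Z.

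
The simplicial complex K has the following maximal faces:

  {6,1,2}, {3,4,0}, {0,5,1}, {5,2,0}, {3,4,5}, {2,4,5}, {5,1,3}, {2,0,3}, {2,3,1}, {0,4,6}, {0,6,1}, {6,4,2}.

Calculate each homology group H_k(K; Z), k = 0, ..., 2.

We work with the vertex ordering 0 < 1 < 2 < 3 < 4 < 5 < 6. The simplices of K, each written with vertices in increasing order, are:

  0-simplices (7): [0], [1], [2], [3], [4], [5], [6]
  1-simplices (18): [0,1], [0,2], [0,3], [0,4], [0,5], [0,6], [1,2], [1,3], [1,5], [1,6], [2,3], [2,4], [2,5], [2,6], [3,4], [3,5], [4,5], [4,6]
  2-simplices (12): [0,1,5], [0,1,6], [0,2,3], [0,2,5], [0,3,4], [0,4,6], [1,2,3], [1,2,6], [1,3,5], [2,4,5], [2,4,6], [3,4,5]

so the chain groups are C_0 ≅ Z^7, C_1 ≅ Z^18, C_2 ≅ Z^12.

∂_1: C_1 → C_0 is given by ∂[p,q] = [q] − [p].
This gives a 7×18 integer matrix of rank 6; reducing to Smith normal form yields diagonal entries (1,1,1,1,1,1).

The boundary map ∂_2: C_2 → C_1 maps a triangle to the signed sum of its edges. For instance
  ∂[2,4,5] = [4,5] − [2,5] + [2,4],
  ∂[2,4,6] = [4,6] − [2,6] + [2,4].
As a 18×12 matrix over Z this has rank 12, with invariant factors (1,1,1,1,1,1,1,1,1,1,1,2).

Now H_k = ker ∂_k / im ∂_{k+1}, so:

  H_0: rank C_0 − rank ∂_1 = 7 − 6 = 1, and the invariant factors of ∂_1 are all 1, so H_0 ≅ Z.
  H_1: rank ker ∂_1 − rank ∂_2 = (18 − 6) − 12 = 0, and ∂_2 has invariant factor 2 > 1, so H_1 ≅ Z/2.
  H_2: rank ker ∂_2 − rank ∂_3 = (12 − 12) − 0 = 0, and there is no ∂_3, so H_2 ≅ 0.

H_0 ≅ Z,  H_1 ≅ Z/2,  H_2 = 0.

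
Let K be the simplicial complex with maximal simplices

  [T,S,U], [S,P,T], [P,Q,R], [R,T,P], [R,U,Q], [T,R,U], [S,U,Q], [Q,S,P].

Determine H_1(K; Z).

H_1 ≅ 0.

K has 6 vertices, 12 edges, 8 triangles.
rank ∂_1 = 5, rank ∂_2 = 7 ⇒ b_1 = 12 − 5 − 7 = 0; all invariant factors of ∂_2 are 1 so no torsion. So H_1 = 0.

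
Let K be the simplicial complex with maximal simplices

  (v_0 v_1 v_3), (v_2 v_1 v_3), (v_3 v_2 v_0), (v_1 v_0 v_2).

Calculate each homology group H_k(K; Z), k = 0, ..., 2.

Order the vertices as v_0 < v_1 < v_2 < v_3. Listing each simplex with vertices in this order, K has dimension 2 with simplices:

  0-simplices (4): [v_0], [v_1], [v_2], [v_3]
  1-simplices (6): [v_0,v_1], [v_0,v_2], [v_0,v_3], [v_1,v_2], [v_1,v_3], [v_2,v_3]
  2-simplices (4): [v_0,v_1,v_2], [v_0,v_1,v_3], [v_0,v_2,v_3], [v_1,v_2,v_3]

so the chain groups are C_0 ≅ Z^4, C_1 ≅ Z^6, C_2 ≅ Z^4.

The boundary map ∂_1: C_1 → C_0 is given by ∂[p,q] = [q] − [p].
This gives a 4×6 integer matrix of rank 3; reducing to Smith normal form yields diagonal entries (1,1,1).

∂_2: C_2 → C_1 acts by ∂[p,q,r] = [q,r] − [p,r] + [p,q]. For instance
  ∂[v_0,v_1,v_3] = [v_1,v_3] − [v_0,v_3] + [v_0,v_1],
  ∂[v_0,v_1,v_2] = [v_1,v_2] − [v_0,v_2] + [v_0,v_1].
This gives a 6×4 integer matrix of rank 3; reducing to Smith normal form yields diagonal entries (1,1,1).

Now H_k = ker ∂_k / im ∂_{k+1}, so:

  H_0: rank C_0 − rank ∂_1 = 4 − 3 = 1, and the invariant factors of ∂_1 are all 1, so H_0 ≅ Z.
  H_1: rank ker ∂_1 − rank ∂_2 = (6 − 3) − 3 = 0, and the invariant factors of ∂_2 are all 1, so H_1 ≅ 0.
  H_2: rank ker ∂_2 − rank ∂_3 = (4 − 3) − 0 = 1, and there is no ∂_3, so H_2 ≅ Z.

(K is a triangulation of the 2-sphere S^2.)

H_0 ≅ Z,  H_1 = 0,  H_2 ≅ Z.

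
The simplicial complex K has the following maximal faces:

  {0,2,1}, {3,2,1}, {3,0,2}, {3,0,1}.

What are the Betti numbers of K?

b_0 = 1, b_1 = 0, b_2 = 1.

Order the vertices as 0 < 1 < 2 < 3. Listing each simplex with vertices in this order, K has dimension 2 with simplices:

  0-simplices (4): [0], [1], [2], [3]
  1-simplices (6): [0,1], [0,2], [0,3], [1,2], [1,3], [2,3]
  2-simplices (4): [0,1,2], [0,1,3], [0,2,3], [1,2,3]

Hence C_0 ≅ Z^4, C_1 ≅ Z^6, C_2 ≅ Z^4.

The boundary map ∂_1: C_1 → C_0 sends each edge [p,q] (with p < q) to q − p.
The 4×6 boundary matrix has rank 3 and Smith normal form diag(1,1,1).

Boundary ∂_2: C_2 → C_1 acts by ∂[p,q,r] = [q,r] − [p,r] + [p,q]. For instance
  ∂[0,1,2] = [1,2] − [0,2] + [0,1],
  ∂[0,2,3] = [2,3] − [0,3] + [0,2].
As a 6×4 matrix over Z this has rank 3, with invariant factors (1,1,1).

Computing H_k = (kernel of ∂_k) / (image of ∂_{k+1}):

  H_0: rank C_0 − rank ∂_1 = 4 − 3 = 1, and the invariant factors of ∂_1 are all 1, so H_0 = Z.
  H_1: rank ker ∂_1 − rank ∂_2 = (6 − 3) − 3 = 0, and the invariant factors of ∂_2 are all 1, so H_1 = 0.
  H_2: rank ker ∂_2 − rank ∂_3 = (4 − 3) − 0 = 1, and there is no ∂_3, so H_2 = Z.

Hence the Betti numbers are b_0 = 1, b_1 = 0, b_2 = 1.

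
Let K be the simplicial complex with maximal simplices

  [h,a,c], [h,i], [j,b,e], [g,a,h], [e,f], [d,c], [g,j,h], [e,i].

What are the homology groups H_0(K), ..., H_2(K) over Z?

H_0 ≅ Z,  H_1 ≅ Z,  H_2 = 0.

Fix the vertex order a < b < c < d < e < f < g < h < i < j and write every simplex with vertices in increasing order. Then dim K = 2 and the simplices of K are:

  0-simplices (10): a, b, c, d, e, f, g, h, i, j
  1-simplices (14): ac, ag, ah, be, bj, cd, ch, ef, ei, ej, gh, gj, hi, hj
  2-simplices (4): ach, agh, bej, ghj

Hence C_0 ≅ Z^10, C_1 ≅ Z^14, C_2 ≅ Z^4.

Boundary ∂_1: C_1 → C_0 sends each edge [p,q] (with p < q) to q − p. For instance
  ∂gj = j − g.
As a 10×14 matrix over Z this has rank 9, with invariant factors (1,1,1,1,1,1,1,1,1).

Boundary ∂_2: C_2 → C_1 sends each 2-simplex [p,q,r] to [q,r] − [p,r] + [p,q]. For instance
  ∂ach = ch − ah + ac,
  ∂agh = gh − ah + ag.
The 14×4 boundary matrix has rank 4 and Smith normal form diag(1,1,1,1).

Computing H_k = (kernel of ∂_k) / (image of ∂_{k+1}):

  H_0: rank C_0 − rank ∂_1 = 10 − 9 = 1, and the invariant factors of ∂_1 are all 1, so H_0 ≅ Z.
  H_1: rank ker ∂_1 − rank ∂_2 = (14 − 9) − 4 = 1, and the invariant factors of ∂_2 are all 1, so H_1 ≅ Z.
  H_2: rank ker ∂_2 − rank ∂_3 = (4 − 4) − 0 = 0, and there is no ∂_3, so H_2 ≅ 0.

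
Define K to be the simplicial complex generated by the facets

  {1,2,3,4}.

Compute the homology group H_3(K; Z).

H_3 ≅ 0.

Fix the vertex order 1 < 2 < 3 < 4 and write every simplex with vertices in increasing order. Then dim K = 3 and the simplices of K are:

  0-simplices (4): [1], [2], [3], [4]
  1-simplices (6): [1,2], [1,3], [1,4], [2,3], [2,4], [3,4]
  2-simplices (4): [1,2,3], [1,2,4], [1,3,4], [2,3,4]
  3-simplices (1): [1,2,3,4]

so the chain groups are C_0 ≅ Z^4, C_1 ≅ Z^6, C_2 ≅ Z^4, C_3 ≅ Z^1.

Boundary ∂_1: C_1 → C_0 sends each edge [p,q] (with p < q) to q − p. For instance
  ∂[2,3] = [3] − [2].
This gives a 4×6 integer matrix of rank 3; reducing to Smith normal form yields diagonal entries (1,1,1).

The boundary map ∂_2: C_2 → C_1 sends each 2-simplex [p,q,r] to [q,r] − [p,r] + [p,q]. For instance
  ∂[1,2,3] = [2,3] − [1,3] + [1,2],
  ∂[2,3,4] = [3,4] − [2,4] + [2,3].
This gives a 6×4 integer matrix of rank 3; reducing to Smith normal form yields diagonal entries (1,1,1).

∂_3: C_3 → C_2 sends each 3-simplex σ to the alternating sum Σ_i (−1)^i (σ with its i-th vertex removed). For instance
  ∂[1,2,3,4] = [2,3,4] − [1,3,4] + [1,2,4] − [1,2,3].
As a 4×1 matrix over Z this has rank 1, with invariant factors (1).

Reading off H_k = ker ∂_k / im ∂_{k+1}:

  H_3: rank ker ∂_3 − rank ∂_4 = (1 − 1) − 0 = 0, and there is no ∂_4, so H_3 ≅ 0.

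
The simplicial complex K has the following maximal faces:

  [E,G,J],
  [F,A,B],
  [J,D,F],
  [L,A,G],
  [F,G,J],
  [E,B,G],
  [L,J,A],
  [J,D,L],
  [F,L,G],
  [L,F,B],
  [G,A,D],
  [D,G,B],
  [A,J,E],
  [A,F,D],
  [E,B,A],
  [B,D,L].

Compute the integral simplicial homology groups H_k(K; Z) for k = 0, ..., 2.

H_0 ≅ Z,  H_1 ≅ Z^2,  H_2 ≅ Z.

Order the vertices as A < B < D < E < F < G < J < L. Listing each simplex with vertices in this order, K has dimension 2 with simplices:

  0-simplices (8): A, B, D, E, F, G, J, L
  1-simplices (24): AB, AD, AE, AF, AG, AJ, AL, BD, BE, BF, BG, BL, DF, DG, DJ, DL, EG, EJ, FG, FJ, FL, GJ, GL, JL
  2-simplices (16): ABE, ABF, ADF, ADG, AEJ, AGL, AJL, BDG, BDL, BEG, BFL, DFJ, DJL, EGJ, FGJ, FGL

giving chain groups C_0 ≅ Z^8, C_1 ≅ Z^24, C_2 ≅ Z^16.

Boundary ∂_1: C_1 → C_0 maps an edge to its endpoints' difference, ∂[p,q] = q − p. For instance
  ∂DF = F − D.
The 8×24 boundary matrix has rank 7 and Smith normal form diag(1,1,1,1,1,1,1).

The boundary map ∂_2: C_2 → C_1 acts by ∂[p,q,r] = [q,r] − [p,r] + [p,q]. For instance
  ∂FGJ = GJ − FJ + FG,
  ∂DJL = JL − DL + DJ.
The resulting 24×16 matrix has rank 15, and its Smith normal form has invariant factors (1,1,1,1,1,1,1,1,1,1,1,1,1,1,1).

Computing H_k = (kernel of ∂_k) / (image of ∂_{k+1}):

  H_0: rank C_0 − rank ∂_1 = 8 − 7 = 1, and the invariant factors of ∂_1 are all 1, so H_0 ≅ Z.
  H_1: rank ker ∂_1 − rank ∂_2 = (24 − 7) − 15 = 2, and the invariant factors of ∂_2 are all 1, so H_1 ≅ Z^2.
  H_2: rank ker ∂_2 − rank ∂_3 = (16 − 15) − 0 = 1, and there is no ∂_3, so H_2 ≅ Z.

As a check, the Euler characteristic is 8 − 24 + 16 = 0, which agrees with 1 − 2 + 1 = 0.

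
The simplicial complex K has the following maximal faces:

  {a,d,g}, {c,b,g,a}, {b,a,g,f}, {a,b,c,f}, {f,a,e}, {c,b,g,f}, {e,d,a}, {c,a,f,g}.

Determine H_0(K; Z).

Fix the vertex order a < b < c < d < e < f < g and write every simplex with vertices in increasing order. Then dim K = 3 and the simplices of K are:

  0-simplices (7): a, b, c, d, e, f, g
  1-simplices (15): ab, ac, ad, ae, af, ag, bc, bf, bg, cf, cg, de, dg, ef, fg
  2-simplices (13): abc, abf, abg, acf, acg, ade, adg, aef, afg, bcf, bcg, bfg, cfg
  3-simplices (5): abcf, abcg, abfg, acfg, bcfg

so the chain groups are C_0 ≅ Z^7, C_1 ≅ Z^15, C_2 ≅ Z^13, C_3 ≅ Z^5.

∂_1: C_1 → C_0 maps an edge to its endpoints' difference, ∂[p,q] = q − p. For instance
  ∂cf = f − c.
As a 7×15 matrix over Z this has rank 6, with invariant factors (1,1,1,1,1,1).

The boundary map ∂_2: C_2 → C_1 acts by ∂[p,q,r] = [q,r] − [p,r] + [p,q]. For instance
  ∂acf = cf − af + ac,
  ∂abf = bf − af + ab.
This gives a 15×13 integer matrix of rank 9; reducing to Smith normal form yields diagonal entries (1,1,1,1,1,1,1,1,1).

The boundary map ∂_3: C_3 → C_2 sends each 3-simplex σ to the alternating sum Σ_i (−1)^i (σ with its i-th vertex removed). For instance
  ∂abcg = bcg − acg + abg − abc,
  ∂bcfg = cfg − bfg + bcg − bcf.
This gives a 13×5 integer matrix of rank 4; reducing to Smith normal form yields diagonal entries (1,1,1,1).

Now H_k = ker ∂_k / im ∂_{k+1}, so:

  H_0: rank C_0 − rank ∂_1 = 7 − 6 = 1, and the invariant factors of ∂_1 are all 1, so H_0 ≅ Z.

H_0 = Z.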